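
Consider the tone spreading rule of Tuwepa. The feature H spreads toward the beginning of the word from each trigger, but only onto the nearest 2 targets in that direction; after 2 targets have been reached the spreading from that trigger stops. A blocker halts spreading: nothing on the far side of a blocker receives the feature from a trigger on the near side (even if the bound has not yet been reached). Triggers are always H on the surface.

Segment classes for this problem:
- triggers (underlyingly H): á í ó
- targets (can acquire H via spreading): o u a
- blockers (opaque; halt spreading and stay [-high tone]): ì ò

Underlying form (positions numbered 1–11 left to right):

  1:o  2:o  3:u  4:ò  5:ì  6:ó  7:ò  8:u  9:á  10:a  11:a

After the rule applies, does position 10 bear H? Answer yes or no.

no

From /ó/ at 6 leftward: 5 /ì/ blocks.
From /á/ at 9 leftward: 8 /u/ → H; 7 /ò/ blocks.
Targets with no active source: positions 1 2 3 10 11 stay [-high tone].
H positions on the surface: 6 8 9.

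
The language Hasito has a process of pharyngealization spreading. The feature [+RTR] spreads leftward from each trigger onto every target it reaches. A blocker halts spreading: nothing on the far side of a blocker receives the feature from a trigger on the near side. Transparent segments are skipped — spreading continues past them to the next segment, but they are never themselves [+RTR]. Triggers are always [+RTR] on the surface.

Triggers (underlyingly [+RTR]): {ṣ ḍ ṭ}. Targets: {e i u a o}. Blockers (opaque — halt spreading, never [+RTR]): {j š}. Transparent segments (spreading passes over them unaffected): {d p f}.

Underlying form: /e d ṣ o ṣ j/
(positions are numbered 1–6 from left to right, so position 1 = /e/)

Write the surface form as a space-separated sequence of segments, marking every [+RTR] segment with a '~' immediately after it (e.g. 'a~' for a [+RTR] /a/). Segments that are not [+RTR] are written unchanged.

e~ d ṣ~ o~ ṣ~ j

From /ṣ/ at 3 leftward: 2 /d/ transparent; 1 /e/ → [+RTR]; word edge.
From /ṣ/ at 5 leftward: 4 /o/ → [+RTR]; 3 /ṣ/ is itself a trigger — this domain ends here.
[+RTR] positions on the surface: 1 3 4 5.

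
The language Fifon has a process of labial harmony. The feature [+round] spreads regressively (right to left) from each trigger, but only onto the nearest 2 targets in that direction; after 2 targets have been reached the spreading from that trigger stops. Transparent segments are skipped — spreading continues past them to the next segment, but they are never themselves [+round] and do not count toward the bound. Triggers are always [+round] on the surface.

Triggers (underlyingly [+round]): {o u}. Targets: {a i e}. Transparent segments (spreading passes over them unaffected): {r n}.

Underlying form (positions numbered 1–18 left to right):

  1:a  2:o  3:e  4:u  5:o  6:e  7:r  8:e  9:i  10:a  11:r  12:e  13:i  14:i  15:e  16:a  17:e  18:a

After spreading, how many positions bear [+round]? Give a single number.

From /o/ at 2 leftward: 1 /a/ → [+round]; word edge.
From /u/ at 4 leftward: 3 /e/ → [+round]; 2 /o/ is itself a trigger — this domain ends here.
From /o/ at 5 leftward: 4 /u/ is itself a trigger — this domain ends here.
Targets with no active source: positions 6 8 9 10 12 13 14 15 16 17 18 stay [-round].
[+round] positions on the surface: 1 2 3 4 5.

5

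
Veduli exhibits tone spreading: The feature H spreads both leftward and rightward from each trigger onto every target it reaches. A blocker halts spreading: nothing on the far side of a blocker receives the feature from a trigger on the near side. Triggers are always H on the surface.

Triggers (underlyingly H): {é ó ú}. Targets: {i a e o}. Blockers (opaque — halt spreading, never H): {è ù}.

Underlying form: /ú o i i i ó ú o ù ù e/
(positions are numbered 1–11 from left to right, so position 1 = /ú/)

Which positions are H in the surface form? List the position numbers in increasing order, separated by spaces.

From /ú/ at 1 rightward: 2 /o/ → H; 3 /i/ → H; 4 /i/ → H; 5 /i/ → H; 6 /ó/ is itself a trigger — this domain ends here.
From /ú/ at 1 leftward: word edge.
From /ó/ at 6 rightward: 7 /ú/ is itself a trigger — this domain ends here.
From /ó/ at 6 leftward: 5 /i/ → H; 4 /i/ → H; 3 /i/ → H; 2 /o/ → H; 1 /ú/ is itself a trigger — this domain ends here.
From /ú/ at 7 rightward: 8 /o/ → H; 9 /ù/ blocks.
From /ú/ at 7 leftward: 6 /ó/ is itself a trigger — this domain ends here.
Target with no active source: position 11 stays [-high tone].

1 2 3 4 5 6 7 8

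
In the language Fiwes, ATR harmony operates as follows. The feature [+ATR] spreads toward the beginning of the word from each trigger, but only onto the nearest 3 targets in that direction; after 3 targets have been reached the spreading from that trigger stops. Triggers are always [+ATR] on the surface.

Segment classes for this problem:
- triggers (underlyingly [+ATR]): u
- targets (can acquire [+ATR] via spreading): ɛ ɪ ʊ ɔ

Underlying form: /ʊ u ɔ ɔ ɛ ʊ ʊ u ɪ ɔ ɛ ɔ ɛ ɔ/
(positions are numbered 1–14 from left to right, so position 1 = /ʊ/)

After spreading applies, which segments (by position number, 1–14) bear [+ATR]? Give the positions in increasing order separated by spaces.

From /u/ at 2 leftward: 1 /ʊ/ → [+ATR]; word edge.
From /u/ at 8 leftward: 7 /ʊ/ → [+ATR]; 6 /ʊ/ → [+ATR]; 5 /ɛ/ → [+ATR]; bound reached.
Targets with no active source: positions 3 4 9 10 11 12 13 14 stay [-ATR].

1 2 5 6 7 8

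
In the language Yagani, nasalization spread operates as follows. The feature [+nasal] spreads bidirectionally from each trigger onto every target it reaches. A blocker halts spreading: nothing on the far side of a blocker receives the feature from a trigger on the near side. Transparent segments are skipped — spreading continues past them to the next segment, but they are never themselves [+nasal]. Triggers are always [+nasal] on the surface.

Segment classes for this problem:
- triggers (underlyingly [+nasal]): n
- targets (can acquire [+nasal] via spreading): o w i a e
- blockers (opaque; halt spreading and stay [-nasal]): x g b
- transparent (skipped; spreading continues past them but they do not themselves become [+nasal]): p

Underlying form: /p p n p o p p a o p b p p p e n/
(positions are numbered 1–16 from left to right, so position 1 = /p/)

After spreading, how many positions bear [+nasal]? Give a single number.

From /n/ at 3 rightward: 4 /p/ transparent; 5 /o/ → [+nasal]; 6 /p/ transparent; 7 /p/ transparent; 8 /a/ → [+nasal]; 9 /o/ → [+nasal]; 10 /p/ transparent; 11 /b/ blocks.
From /n/ at 3 leftward: 2 /p/ transparent; 1 /p/ transparent; word edge.
From /n/ at 16 rightward: word edge.
From /n/ at 16 leftward: 15 /e/ → [+nasal]; 14 /p/ transparent; 13 /p/ transparent; 12 /p/ transparent; 11 /b/ blocks.
[+nasal] positions on the surface: 3 5 8 9 15 16.

6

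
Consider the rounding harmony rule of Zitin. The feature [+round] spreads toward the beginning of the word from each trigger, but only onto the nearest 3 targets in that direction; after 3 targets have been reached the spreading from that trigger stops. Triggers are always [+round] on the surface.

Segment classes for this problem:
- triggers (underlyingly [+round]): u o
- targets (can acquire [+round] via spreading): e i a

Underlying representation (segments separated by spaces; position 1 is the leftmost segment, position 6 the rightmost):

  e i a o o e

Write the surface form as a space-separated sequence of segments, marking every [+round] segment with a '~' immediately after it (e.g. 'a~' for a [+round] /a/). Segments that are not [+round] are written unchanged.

e~ i~ a~ o~ o~ e

From /o/ at 4 leftward: 3 /a/ → [+round]; 2 /i/ → [+round]; 1 /e/ → [+round]; bound reached.
From /o/ at 5 leftward: 4 /o/ is itself a trigger — this domain ends here.
Target with no active source: position 6 stays [-round].
[+round] positions on the surface: 1 2 3 4 5.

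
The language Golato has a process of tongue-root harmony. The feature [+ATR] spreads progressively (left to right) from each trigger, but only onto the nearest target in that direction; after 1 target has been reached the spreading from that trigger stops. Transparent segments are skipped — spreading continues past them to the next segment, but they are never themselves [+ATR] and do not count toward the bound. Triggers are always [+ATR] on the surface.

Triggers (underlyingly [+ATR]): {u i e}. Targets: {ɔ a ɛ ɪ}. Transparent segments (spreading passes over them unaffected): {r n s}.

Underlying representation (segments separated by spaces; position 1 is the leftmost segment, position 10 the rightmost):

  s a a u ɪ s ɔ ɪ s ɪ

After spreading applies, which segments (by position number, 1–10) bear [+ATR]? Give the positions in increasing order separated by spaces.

4 5

From /u/ at 4 rightward: 5 /ɪ/ → [+ATR]; bound reached.
Targets with no active source: positions 2 3 7 8 10 stay [-ATR].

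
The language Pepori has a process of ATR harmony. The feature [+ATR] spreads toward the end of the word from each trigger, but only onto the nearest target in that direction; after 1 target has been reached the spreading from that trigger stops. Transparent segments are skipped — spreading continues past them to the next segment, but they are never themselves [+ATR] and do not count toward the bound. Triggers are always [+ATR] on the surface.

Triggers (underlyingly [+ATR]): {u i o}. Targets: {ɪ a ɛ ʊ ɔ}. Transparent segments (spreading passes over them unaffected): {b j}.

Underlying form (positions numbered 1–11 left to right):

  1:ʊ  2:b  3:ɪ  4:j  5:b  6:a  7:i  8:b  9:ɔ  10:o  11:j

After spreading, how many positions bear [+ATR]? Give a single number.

From /i/ at 7 rightward: 8 /b/ transparent; 9 /ɔ/ → [+ATR]; bound reached.
From /o/ at 10 rightward: 11 /j/ transparent; word edge.
Targets with no active source: positions 1 3 6 stay [-ATR].
[+ATR] positions on the surface: 7 9 10.

3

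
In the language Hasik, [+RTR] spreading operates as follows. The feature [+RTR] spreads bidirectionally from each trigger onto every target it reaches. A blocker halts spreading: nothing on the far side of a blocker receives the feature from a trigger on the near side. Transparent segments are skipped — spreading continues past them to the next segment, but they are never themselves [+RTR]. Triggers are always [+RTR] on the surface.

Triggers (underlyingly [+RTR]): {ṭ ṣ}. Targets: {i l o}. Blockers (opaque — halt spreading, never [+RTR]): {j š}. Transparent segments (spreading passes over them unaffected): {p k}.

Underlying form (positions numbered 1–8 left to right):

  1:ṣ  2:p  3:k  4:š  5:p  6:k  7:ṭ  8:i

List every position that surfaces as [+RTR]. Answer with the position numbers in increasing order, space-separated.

1 7 8

From /ṣ/ at 1 rightward: 2 /p/ transparent; 3 /k/ transparent; 4 /š/ blocks.
From /ṣ/ at 1 leftward: word edge.
From /ṭ/ at 7 rightward: 8 /i/ → [+RTR]; word edge.
From /ṭ/ at 7 leftward: 6 /k/ transparent; 5 /p/ transparent; 4 /š/ blocks.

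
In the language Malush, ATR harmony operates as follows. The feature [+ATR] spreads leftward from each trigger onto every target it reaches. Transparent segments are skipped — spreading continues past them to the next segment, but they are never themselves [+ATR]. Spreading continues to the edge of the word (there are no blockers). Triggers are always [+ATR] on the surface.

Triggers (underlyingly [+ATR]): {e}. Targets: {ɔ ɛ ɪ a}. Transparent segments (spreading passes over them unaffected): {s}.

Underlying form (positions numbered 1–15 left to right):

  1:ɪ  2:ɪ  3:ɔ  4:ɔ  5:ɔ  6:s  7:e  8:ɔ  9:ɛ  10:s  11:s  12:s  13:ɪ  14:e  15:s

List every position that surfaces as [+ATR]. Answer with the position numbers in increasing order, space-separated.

From /e/ at 7 leftward: 6 /s/ transparent; 5 /ɔ/ → [+ATR]; 4 /ɔ/ → [+ATR]; 3 /ɔ/ → [+ATR]; 2 /ɪ/ → [+ATR]; 1 /ɪ/ → [+ATR]; word edge.
From /e/ at 14 leftward: 13 /ɪ/ → [+ATR]; 12 /s/ transparent; 11 /s/ transparent; 10 /s/ transparent; 9 /ɛ/ → [+ATR]; 8 /ɔ/ → [+ATR]; 7 /e/ is itself a trigger — this domain ends here.

1 2 3 4 5 7 8 9 13 14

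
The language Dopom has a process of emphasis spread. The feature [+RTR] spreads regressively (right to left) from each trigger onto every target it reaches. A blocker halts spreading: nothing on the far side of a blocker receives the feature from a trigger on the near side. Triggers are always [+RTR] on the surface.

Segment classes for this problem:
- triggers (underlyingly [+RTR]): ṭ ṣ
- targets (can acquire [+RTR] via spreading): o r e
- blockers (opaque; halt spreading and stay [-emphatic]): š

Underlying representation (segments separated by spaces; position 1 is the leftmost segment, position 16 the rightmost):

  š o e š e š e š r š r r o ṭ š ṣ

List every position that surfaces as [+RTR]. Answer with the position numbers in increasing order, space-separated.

11 12 13 14 16

From /ṭ/ at 14 leftward: 13 /o/ → [+RTR]; 12 /r/ → [+RTR]; 11 /r/ → [+RTR]; 10 /š/ blocks.
From /ṣ/ at 16 leftward: 15 /š/ blocks.
Targets with no active source: positions 2 3 5 7 9 stay [-emphatic].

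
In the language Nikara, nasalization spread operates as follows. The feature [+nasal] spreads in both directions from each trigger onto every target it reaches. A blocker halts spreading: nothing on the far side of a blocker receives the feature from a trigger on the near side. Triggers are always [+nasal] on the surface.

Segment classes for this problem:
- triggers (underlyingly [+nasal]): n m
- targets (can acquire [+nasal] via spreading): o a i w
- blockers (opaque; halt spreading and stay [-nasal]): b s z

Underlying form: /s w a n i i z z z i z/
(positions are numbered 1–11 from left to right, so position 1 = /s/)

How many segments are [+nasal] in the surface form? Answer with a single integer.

5

From /n/ at 4 rightward: 5 /i/ → [+nasal]; 6 /i/ → [+nasal]; 7 /z/ blocks.
From /n/ at 4 leftward: 3 /a/ → [+nasal]; 2 /w/ → [+nasal]; 1 /s/ blocks.
Target with no active source: position 10 stays [-nasal].
[+nasal] positions on the surface: 2 3 4 5 6.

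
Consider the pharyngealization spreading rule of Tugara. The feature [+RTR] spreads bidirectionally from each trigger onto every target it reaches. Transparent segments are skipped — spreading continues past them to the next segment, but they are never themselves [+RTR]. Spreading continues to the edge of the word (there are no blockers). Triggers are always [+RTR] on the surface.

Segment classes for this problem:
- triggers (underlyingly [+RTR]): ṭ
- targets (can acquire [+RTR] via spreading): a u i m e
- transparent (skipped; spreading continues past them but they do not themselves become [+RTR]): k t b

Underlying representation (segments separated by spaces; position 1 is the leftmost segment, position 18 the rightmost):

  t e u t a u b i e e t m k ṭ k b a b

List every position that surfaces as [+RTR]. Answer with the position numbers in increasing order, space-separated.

From /ṭ/ at 14 rightward: 15 /k/ transparent; 16 /b/ transparent; 17 /a/ → [+RTR]; 18 /b/ transparent; word edge.
From /ṭ/ at 14 leftward: 13 /k/ transparent; 12 /m/ → [+RTR]; 11 /t/ transparent; 10 /e/ → [+RTR]; 9 /e/ → [+RTR]; 8 /i/ → [+RTR]; 7 /b/ transparent; 6 /u/ → [+RTR]; 5 /a/ → [+RTR]; 4 /t/ transparent; 3 /u/ → [+RTR]; 2 /e/ → [+RTR]; 1 /t/ transparent; word edge.

2 3 5 6 8 9 10 12 14 17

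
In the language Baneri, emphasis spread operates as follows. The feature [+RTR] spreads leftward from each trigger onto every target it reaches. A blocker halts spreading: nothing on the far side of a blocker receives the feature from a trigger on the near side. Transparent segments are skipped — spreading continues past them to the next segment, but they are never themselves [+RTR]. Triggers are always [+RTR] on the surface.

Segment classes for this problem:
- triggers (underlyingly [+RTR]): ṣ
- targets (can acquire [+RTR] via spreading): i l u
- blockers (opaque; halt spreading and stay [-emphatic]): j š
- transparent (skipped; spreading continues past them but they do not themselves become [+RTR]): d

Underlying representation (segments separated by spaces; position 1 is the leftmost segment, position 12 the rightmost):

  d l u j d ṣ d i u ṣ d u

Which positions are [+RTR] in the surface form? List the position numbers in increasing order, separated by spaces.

From /ṣ/ at 6 leftward: 5 /d/ transparent; 4 /j/ blocks.
From /ṣ/ at 10 leftward: 9 /u/ → [+RTR]; 8 /i/ → [+RTR]; 7 /d/ transparent; 6 /ṣ/ is itself a trigger — this domain ends here.
Targets with no active source: positions 2 3 12 stay [-emphatic].

6 8 9 10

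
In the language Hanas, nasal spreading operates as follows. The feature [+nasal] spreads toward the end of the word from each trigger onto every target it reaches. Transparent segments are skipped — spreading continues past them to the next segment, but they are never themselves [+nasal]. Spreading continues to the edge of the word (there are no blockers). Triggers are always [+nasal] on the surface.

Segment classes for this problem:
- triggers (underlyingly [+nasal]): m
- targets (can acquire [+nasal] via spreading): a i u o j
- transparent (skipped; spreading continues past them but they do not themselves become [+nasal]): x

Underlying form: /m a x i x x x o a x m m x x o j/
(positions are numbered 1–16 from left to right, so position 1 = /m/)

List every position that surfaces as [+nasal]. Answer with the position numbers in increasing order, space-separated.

1 2 4 8 9 11 12 15 16

From /m/ at 1 rightward: 2 /a/ → [+nasal]; 3 /x/ transparent; 4 /i/ → [+nasal]; 5 /x/ transparent; 6 /x/ transparent; 7 /x/ transparent; 8 /o/ → [+nasal]; 9 /a/ → [+nasal]; 10 /x/ transparent; 11 /m/ is itself a trigger — this domain ends here.
From /m/ at 11 rightward: 12 /m/ is itself a trigger — this domain ends here.
From /m/ at 12 rightward: 13 /x/ transparent; 14 /x/ transparent; 15 /o/ → [+nasal]; 16 /j/ → [+nasal]; word edge.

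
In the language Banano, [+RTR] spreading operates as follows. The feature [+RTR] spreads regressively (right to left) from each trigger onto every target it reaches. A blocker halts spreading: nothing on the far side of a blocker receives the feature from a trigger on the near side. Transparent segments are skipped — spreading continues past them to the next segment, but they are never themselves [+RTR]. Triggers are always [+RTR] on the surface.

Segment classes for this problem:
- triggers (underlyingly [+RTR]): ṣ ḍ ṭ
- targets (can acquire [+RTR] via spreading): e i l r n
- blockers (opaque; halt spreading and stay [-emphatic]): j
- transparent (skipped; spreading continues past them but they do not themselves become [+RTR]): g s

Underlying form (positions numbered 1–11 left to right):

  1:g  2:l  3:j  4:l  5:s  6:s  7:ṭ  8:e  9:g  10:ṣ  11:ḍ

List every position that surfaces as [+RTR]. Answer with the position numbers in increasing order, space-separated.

4 7 8 10 11

From /ṭ/ at 7 leftward: 6 /s/ transparent; 5 /s/ transparent; 4 /l/ → [+RTR]; 3 /j/ blocks.
From /ṣ/ at 10 leftward: 9 /g/ transparent; 8 /e/ → [+RTR]; 7 /ṭ/ is itself a trigger — this domain ends here.
From /ḍ/ at 11 leftward: 10 /ṣ/ is itself a trigger — this domain ends here.
Target with no active source: position 2 stays [-emphatic].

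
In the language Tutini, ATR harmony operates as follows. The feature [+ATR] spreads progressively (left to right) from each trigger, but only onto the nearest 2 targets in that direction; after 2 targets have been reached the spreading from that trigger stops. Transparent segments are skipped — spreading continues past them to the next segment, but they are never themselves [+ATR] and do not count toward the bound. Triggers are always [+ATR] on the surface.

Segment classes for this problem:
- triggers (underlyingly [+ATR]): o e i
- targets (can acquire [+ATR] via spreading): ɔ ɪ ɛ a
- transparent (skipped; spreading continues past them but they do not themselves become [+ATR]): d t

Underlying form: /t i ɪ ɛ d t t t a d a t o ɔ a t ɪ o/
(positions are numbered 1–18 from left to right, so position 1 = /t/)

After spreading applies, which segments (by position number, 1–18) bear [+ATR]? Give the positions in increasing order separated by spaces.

2 3 4 13 14 15 18

From /i/ at 2 rightward: 3 /ɪ/ → [+ATR]; 4 /ɛ/ → [+ATR]; bound reached.
From /o/ at 13 rightward: 14 /ɔ/ → [+ATR]; 15 /a/ → [+ATR]; bound reached.
From /o/ at 18 rightward: word edge.
Targets with no active source: positions 9 11 17 stay [-ATR].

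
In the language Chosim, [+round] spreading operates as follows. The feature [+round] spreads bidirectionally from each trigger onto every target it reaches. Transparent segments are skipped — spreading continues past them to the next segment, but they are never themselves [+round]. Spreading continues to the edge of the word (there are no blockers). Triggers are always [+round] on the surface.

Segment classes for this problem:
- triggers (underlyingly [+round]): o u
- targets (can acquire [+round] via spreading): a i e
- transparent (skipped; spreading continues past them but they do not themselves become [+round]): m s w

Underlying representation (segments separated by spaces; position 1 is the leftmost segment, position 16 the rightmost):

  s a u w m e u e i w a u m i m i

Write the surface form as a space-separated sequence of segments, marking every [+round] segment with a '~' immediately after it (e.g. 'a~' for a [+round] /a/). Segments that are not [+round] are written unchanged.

From /u/ at 3 rightward: 4 /w/ transparent; 5 /m/ transparent; 6 /e/ → [+round]; 7 /u/ is itself a trigger — this domain ends here.
From /u/ at 3 leftward: 2 /a/ → [+round]; 1 /s/ transparent; word edge.
From /u/ at 7 rightward: 8 /e/ → [+round]; 9 /i/ → [+round]; 10 /w/ transparent; 11 /a/ → [+round]; 12 /u/ is itself a trigger — this domain ends here.
From /u/ at 7 leftward: 6 /e/ → [+round]; 5 /m/ transparent; 4 /w/ transparent; 3 /u/ is itself a trigger — this domain ends here.
From /u/ at 12 rightward: 13 /m/ transparent; 14 /i/ → [+round]; 15 /m/ transparent; 16 /i/ → [+round]; word edge.
From /u/ at 12 leftward: 11 /a/ → [+round]; 10 /w/ transparent; 9 /i/ → [+round]; 8 /e/ → [+round]; 7 /u/ is itself a trigger — this domain ends here.
[+round] positions on the surface: 2 3 6 7 8 9 11 12 14 16.

s a~ u~ w m e~ u~ e~ i~ w a~ u~ m i~ m i~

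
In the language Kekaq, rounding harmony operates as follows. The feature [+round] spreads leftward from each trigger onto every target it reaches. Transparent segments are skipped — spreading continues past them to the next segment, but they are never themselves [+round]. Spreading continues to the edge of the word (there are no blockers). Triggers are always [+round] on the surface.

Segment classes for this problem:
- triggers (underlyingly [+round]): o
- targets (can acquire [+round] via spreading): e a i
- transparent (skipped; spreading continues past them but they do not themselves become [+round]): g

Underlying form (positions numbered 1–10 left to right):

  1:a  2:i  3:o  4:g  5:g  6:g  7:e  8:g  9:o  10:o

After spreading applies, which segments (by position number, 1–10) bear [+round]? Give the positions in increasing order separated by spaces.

From /o/ at 3 leftward: 2 /i/ → [+round]; 1 /a/ → [+round]; word edge.
From /o/ at 9 leftward: 8 /g/ transparent; 7 /e/ → [+round]; 6 /g/ transparent; 5 /g/ transparent; 4 /g/ transparent; 3 /o/ is itself a trigger — this domain ends here.
From /o/ at 10 leftward: 9 /o/ is itself a trigger — this domain ends here.

1 2 3 7 9 10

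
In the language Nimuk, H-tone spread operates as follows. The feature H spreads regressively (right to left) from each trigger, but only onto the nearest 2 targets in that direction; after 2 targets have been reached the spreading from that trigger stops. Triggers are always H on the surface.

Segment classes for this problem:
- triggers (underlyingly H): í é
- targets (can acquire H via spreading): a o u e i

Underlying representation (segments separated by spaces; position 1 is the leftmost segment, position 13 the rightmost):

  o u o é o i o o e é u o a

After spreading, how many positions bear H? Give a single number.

6

From /é/ at 4 leftward: 3 /o/ → H; 2 /u/ → H; bound reached.
From /é/ at 10 leftward: 9 /e/ → H; 8 /o/ → H; bound reached.
Targets with no active source: positions 1 5 6 7 11 12 13 stay [-high tone].
H positions on the surface: 2 3 4 8 9 10.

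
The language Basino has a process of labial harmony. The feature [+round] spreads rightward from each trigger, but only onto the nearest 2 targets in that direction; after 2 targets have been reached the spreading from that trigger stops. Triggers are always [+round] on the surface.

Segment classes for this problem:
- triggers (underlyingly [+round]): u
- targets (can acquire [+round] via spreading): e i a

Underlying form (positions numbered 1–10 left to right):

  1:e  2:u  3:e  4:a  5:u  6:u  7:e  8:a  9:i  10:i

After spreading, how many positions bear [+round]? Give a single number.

From /u/ at 2 rightward: 3 /e/ → [+round]; 4 /a/ → [+round]; bound reached.
From /u/ at 5 rightward: 6 /u/ is itself a trigger — this domain ends here.
From /u/ at 6 rightward: 7 /e/ → [+round]; 8 /a/ → [+round]; bound reached.
Targets with no active source: positions 1 9 10 stay [-round].
[+round] positions on the surface: 2 3 4 5 6 7 8.

7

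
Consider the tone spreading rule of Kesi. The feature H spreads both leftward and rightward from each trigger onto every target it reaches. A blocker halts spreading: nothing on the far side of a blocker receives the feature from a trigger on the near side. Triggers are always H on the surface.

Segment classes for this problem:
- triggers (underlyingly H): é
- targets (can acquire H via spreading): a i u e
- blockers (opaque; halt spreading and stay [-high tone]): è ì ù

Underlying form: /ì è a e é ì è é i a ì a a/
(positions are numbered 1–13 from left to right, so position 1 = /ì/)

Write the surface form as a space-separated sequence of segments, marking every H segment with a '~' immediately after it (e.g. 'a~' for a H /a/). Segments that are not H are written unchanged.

ì è a~ e~ é~ ì è é~ i~ a~ ì a a

From /é/ at 5 rightward: 6 /ì/ blocks.
From /é/ at 5 leftward: 4 /e/ → H; 3 /a/ → H; 2 /è/ blocks.
From /é/ at 8 rightward: 9 /i/ → H; 10 /a/ → H; 11 /ì/ blocks.
From /é/ at 8 leftward: 7 /è/ blocks.
Targets with no active source: positions 12 13 stay [-high tone].
H positions on the surface: 3 4 5 8 9 10.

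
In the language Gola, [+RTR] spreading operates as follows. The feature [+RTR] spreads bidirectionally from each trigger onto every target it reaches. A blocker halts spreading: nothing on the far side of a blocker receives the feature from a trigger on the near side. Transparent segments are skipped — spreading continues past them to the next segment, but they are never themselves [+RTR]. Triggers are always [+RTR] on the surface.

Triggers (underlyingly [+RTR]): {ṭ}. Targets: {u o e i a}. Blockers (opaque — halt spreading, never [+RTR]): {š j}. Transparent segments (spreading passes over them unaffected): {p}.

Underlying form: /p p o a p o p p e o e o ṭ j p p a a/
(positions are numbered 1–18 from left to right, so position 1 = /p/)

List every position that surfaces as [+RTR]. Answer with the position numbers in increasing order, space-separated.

From /ṭ/ at 13 rightward: 14 /j/ blocks.
From /ṭ/ at 13 leftward: 12 /o/ → [+RTR]; 11 /e/ → [+RTR]; 10 /o/ → [+RTR]; 9 /e/ → [+RTR]; 8 /p/ transparent; 7 /p/ transparent; 6 /o/ → [+RTR]; 5 /p/ transparent; 4 /a/ → [+RTR]; 3 /o/ → [+RTR]; 2 /p/ transparent; 1 /p/ transparent; word edge.
Targets with no active source: positions 17 18 stay [-emphatic].

3 4 6 9 10 11 12 13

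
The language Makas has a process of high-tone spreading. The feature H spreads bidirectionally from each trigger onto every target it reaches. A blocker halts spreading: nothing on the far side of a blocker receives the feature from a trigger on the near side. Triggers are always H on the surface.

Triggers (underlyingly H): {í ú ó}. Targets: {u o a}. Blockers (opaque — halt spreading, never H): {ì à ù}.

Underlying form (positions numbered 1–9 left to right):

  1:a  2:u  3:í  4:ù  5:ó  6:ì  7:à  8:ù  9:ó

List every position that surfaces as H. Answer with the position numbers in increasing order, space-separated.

1 2 3 5 9

From /í/ at 3 rightward: 4 /ù/ blocks.
From /í/ at 3 leftward: 2 /u/ → H; 1 /a/ → H; word edge.
From /ó/ at 5 rightward: 6 /ì/ blocks.
From /ó/ at 5 leftward: 4 /ù/ blocks.
From /ó/ at 9 rightward: word edge.
From /ó/ at 9 leftward: 8 /ù/ blocks.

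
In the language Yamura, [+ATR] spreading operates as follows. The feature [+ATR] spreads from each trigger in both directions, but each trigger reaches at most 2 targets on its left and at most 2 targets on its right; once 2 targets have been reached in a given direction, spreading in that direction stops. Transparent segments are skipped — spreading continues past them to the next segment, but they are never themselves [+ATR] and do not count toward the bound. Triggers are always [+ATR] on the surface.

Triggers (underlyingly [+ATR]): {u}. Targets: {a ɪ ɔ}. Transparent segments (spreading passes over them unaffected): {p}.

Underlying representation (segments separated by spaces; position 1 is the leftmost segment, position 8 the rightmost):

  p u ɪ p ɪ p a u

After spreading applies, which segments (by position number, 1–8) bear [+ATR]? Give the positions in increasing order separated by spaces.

From /u/ at 2 rightward: 3 /ɪ/ → [+ATR]; 4 /p/ transparent; 5 /ɪ/ → [+ATR]; bound reached.
From /u/ at 2 leftward: 1 /p/ transparent; word edge.
From /u/ at 8 rightward: word edge.
From /u/ at 8 leftward: 7 /a/ → [+ATR]; 6 /p/ transparent; 5 /ɪ/ → [+ATR]; bound reached.

2 3 5 7 8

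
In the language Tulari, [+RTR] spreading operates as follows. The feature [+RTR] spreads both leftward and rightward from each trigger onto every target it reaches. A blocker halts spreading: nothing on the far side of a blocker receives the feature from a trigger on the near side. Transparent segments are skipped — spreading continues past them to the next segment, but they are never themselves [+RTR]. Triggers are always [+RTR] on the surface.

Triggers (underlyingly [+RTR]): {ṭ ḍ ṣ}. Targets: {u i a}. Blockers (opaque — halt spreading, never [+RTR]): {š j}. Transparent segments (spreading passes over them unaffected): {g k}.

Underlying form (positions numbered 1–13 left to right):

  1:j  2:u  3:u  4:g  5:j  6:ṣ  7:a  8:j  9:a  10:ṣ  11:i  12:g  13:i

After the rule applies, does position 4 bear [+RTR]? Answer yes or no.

no

From /ṣ/ at 6 rightward: 7 /a/ → [+RTR]; 8 /j/ blocks.
From /ṣ/ at 6 leftward: 5 /j/ blocks.
From /ṣ/ at 10 rightward: 11 /i/ → [+RTR]; 12 /g/ transparent; 13 /i/ → [+RTR]; word edge.
From /ṣ/ at 10 leftward: 9 /a/ → [+RTR]; 8 /j/ blocks.
Targets with no active source: positions 2 3 stay [-emphatic].
[+RTR] positions on the surface: 6 7 9 10 11 13.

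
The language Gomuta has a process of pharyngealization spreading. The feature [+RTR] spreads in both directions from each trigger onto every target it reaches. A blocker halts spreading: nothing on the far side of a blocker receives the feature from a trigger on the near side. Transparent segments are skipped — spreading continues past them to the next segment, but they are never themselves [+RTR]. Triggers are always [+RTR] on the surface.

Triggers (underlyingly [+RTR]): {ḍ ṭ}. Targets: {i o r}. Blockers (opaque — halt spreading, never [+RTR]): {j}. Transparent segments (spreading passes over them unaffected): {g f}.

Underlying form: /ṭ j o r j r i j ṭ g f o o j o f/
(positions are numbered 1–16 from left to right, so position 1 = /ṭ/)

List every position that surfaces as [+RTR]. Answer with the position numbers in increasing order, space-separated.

1 9 12 13

From /ṭ/ at 1 rightward: 2 /j/ blocks.
From /ṭ/ at 1 leftward: word edge.
From /ṭ/ at 9 rightward: 10 /g/ transparent; 11 /f/ transparent; 12 /o/ → [+RTR]; 13 /o/ → [+RTR]; 14 /j/ blocks.
From /ṭ/ at 9 leftward: 8 /j/ blocks.
Targets with no active source: positions 3 4 6 7 15 stay [-emphatic].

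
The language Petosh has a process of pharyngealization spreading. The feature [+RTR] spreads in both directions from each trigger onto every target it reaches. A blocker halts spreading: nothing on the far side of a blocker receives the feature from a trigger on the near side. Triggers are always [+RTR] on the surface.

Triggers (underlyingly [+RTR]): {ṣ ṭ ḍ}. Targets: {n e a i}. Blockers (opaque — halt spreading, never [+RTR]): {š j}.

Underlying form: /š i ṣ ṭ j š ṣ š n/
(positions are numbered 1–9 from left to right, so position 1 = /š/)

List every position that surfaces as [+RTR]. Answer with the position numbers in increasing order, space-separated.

From /ṣ/ at 3 rightward: 4 /ṭ/ is itself a trigger — this domain ends here.
From /ṣ/ at 3 leftward: 2 /i/ → [+RTR]; 1 /š/ blocks.
From /ṭ/ at 4 rightward: 5 /j/ blocks.
From /ṭ/ at 4 leftward: 3 /ṣ/ is itself a trigger — this domain ends here.
From /ṣ/ at 7 rightward: 8 /š/ blocks.
From /ṣ/ at 7 leftward: 6 /š/ blocks.
Target with no active source: position 9 stays [-emphatic].

2 3 4 7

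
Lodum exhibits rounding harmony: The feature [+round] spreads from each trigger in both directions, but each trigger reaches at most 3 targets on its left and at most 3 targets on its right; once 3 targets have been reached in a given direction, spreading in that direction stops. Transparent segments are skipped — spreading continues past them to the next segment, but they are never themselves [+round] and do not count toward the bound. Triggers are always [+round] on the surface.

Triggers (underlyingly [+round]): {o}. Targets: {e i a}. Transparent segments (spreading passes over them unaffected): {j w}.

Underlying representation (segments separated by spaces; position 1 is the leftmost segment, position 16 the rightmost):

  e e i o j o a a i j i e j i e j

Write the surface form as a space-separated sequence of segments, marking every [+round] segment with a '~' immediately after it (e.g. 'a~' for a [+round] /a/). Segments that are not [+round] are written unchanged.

From /o/ at 4 rightward: 5 /j/ transparent; 6 /o/ is itself a trigger — this domain ends here.
From /o/ at 4 leftward: 3 /i/ → [+round]; 2 /e/ → [+round]; 1 /e/ → [+round]; bound reached.
From /o/ at 6 rightward: 7 /a/ → [+round]; 8 /a/ → [+round]; 9 /i/ → [+round]; bound reached.
From /o/ at 6 leftward: 5 /j/ transparent; 4 /o/ is itself a trigger — this domain ends here.
Targets with no active source: positions 11 12 14 15 stay [-round].
[+round] positions on the surface: 1 2 3 4 6 7 8 9.

e~ e~ i~ o~ j o~ a~ a~ i~ j i e j i e j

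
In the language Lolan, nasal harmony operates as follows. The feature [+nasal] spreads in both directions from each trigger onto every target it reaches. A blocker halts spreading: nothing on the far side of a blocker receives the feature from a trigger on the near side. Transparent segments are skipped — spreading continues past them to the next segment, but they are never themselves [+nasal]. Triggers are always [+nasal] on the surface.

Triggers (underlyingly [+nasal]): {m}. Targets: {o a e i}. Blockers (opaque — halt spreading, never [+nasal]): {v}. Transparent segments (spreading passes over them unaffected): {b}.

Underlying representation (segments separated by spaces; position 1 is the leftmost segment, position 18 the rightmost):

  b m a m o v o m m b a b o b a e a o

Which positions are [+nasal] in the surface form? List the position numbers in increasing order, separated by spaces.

From /m/ at 2 rightward: 3 /a/ → [+nasal]; 4 /m/ is itself a trigger — this domain ends here.
From /m/ at 2 leftward: 1 /b/ transparent; word edge.
From /m/ at 4 rightward: 5 /o/ → [+nasal]; 6 /v/ blocks.
From /m/ at 4 leftward: 3 /a/ → [+nasal]; 2 /m/ is itself a trigger — this domain ends here.
From /m/ at 8 rightward: 9 /m/ is itself a trigger — this domain ends here.
From /m/ at 8 leftward: 7 /o/ → [+nasal]; 6 /v/ blocks.
From /m/ at 9 rightward: 10 /b/ transparent; 11 /a/ → [+nasal]; 12 /b/ transparent; 13 /o/ → [+nasal]; 14 /b/ transparent; 15 /a/ → [+nasal]; 16 /e/ → [+nasal]; 17 /a/ → [+nasal]; 18 /o/ → [+nasal]; word edge.
From /m/ at 9 leftward: 8 /m/ is itself a trigger — this domain ends here.

2 3 4 5 7 8 9 11 13 15 16 17 18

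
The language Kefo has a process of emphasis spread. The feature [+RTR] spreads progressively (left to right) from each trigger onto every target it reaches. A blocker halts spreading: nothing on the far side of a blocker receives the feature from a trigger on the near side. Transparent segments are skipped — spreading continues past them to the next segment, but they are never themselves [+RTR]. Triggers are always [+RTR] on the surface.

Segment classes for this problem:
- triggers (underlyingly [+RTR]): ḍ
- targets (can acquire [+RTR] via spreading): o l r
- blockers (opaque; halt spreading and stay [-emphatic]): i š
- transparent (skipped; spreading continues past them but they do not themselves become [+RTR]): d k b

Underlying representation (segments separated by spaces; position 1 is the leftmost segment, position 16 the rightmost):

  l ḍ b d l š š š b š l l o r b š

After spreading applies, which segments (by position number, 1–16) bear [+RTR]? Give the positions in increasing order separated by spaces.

2 5

From /ḍ/ at 2 rightward: 3 /b/ transparent; 4 /d/ transparent; 5 /l/ → [+RTR]; 6 /š/ blocks.
Targets with no active source: positions 1 11 12 13 14 stay [-emphatic].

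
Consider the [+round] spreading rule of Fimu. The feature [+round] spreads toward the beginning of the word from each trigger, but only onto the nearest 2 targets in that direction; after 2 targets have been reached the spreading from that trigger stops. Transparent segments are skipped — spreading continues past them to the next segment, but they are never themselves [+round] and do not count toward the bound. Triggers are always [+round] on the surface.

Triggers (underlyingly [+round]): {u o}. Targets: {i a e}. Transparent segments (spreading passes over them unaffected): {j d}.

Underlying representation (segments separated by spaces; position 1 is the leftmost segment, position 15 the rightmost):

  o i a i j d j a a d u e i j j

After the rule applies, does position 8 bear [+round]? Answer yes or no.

yes

From /o/ at 1 leftward: word edge.
From /u/ at 11 leftward: 10 /d/ transparent; 9 /a/ → [+round]; 8 /a/ → [+round]; bound reached.
Targets with no active source: positions 2 3 4 12 13 stay [-round].
[+round] positions on the surface: 1 8 9 11.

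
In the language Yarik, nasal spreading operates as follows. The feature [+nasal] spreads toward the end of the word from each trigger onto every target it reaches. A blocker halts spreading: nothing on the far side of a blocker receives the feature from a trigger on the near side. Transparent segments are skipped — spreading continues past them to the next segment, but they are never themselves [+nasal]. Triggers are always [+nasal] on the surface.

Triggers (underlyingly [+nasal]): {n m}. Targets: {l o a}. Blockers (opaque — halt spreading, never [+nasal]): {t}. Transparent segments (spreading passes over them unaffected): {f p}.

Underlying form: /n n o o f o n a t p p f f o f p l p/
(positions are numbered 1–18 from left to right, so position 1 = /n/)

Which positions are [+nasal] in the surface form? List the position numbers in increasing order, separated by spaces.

1 2 3 4 6 7 8

From /n/ at 1 rightward: 2 /n/ is itself a trigger — this domain ends here.
From /n/ at 2 rightward: 3 /o/ → [+nasal]; 4 /o/ → [+nasal]; 5 /f/ transparent; 6 /o/ → [+nasal]; 7 /n/ is itself a trigger — this domain ends here.
From /n/ at 7 rightward: 8 /a/ → [+nasal]; 9 /t/ blocks.
Targets with no active source: positions 14 17 stay [-nasal].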